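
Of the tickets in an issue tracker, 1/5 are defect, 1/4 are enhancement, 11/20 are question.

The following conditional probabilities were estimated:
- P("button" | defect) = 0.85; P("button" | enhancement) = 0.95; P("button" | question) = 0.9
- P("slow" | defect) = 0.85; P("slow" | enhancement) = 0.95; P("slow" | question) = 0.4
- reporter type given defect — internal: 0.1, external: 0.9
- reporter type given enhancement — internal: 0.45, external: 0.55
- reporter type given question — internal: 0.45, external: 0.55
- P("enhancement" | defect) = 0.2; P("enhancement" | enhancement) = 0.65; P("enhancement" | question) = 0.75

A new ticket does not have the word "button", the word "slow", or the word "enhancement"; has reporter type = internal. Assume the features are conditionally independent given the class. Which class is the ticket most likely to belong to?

defect: 0.2 × (1−0.85) × (1−0.85) × 0.1 × (1−0.2) = 0.00036
enhancement: 0.25 × (1−0.95) × (1−0.95) × 0.45 × (1−0.65) = 0.0000984375
question: 0.55 × (1−0.9) × (1−0.4) × 0.45 × (1−0.75) = 0.0037125
Highest score → question.

question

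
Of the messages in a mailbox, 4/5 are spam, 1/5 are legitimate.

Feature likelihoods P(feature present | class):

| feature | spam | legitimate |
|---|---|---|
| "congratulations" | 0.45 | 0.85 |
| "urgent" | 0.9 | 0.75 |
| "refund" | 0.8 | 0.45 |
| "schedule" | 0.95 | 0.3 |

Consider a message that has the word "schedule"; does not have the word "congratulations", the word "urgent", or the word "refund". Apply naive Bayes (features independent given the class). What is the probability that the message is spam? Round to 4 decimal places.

0.8711

spam: 0.8 × (1−0.45) × (1−0.9) × (1−0.8) × 0.95 = 0.00836
legitimate: 0.2 × (1−0.85) × (1−0.75) × (1−0.45) × 0.3 = 0.0012375
P(spam | x) = 0.00836 / 0.0095975 ≈ 0.8711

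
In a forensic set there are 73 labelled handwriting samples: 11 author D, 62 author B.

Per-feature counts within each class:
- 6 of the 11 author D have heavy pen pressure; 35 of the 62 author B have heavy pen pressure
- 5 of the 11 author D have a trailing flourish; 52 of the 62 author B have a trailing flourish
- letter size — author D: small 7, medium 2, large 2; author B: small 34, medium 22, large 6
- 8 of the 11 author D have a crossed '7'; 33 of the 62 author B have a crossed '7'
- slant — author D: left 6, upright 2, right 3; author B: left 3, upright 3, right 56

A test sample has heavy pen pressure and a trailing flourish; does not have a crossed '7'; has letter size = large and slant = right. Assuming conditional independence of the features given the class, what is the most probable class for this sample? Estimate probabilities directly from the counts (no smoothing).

author D: (11/73) × (6/11) × (5/11) × (2/11) × (3/11) × (3/11) ≈ 0.000505243
author B: (62/73) × (35/62) × (52/62) × (6/62) × (29/62) × (56/62) ≈ 0.0164407
Highest score → author B.

author B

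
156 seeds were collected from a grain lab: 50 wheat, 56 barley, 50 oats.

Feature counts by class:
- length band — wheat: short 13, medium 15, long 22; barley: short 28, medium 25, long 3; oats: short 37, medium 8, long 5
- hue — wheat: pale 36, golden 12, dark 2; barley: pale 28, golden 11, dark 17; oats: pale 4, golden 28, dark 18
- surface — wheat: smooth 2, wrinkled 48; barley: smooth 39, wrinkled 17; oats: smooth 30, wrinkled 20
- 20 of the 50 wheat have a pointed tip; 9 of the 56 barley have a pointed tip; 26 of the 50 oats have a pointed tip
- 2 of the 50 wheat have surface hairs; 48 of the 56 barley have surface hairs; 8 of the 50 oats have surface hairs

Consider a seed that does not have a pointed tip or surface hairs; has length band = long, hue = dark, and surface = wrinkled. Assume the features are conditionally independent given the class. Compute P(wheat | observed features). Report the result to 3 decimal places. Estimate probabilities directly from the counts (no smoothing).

0.601

wheat: (50/156) × (22/50) × (2/50) × (48/50) × (30/50) × (48/50) ≈ 0.00311926
barley: (56/156) × (3/56) × (17/56) × (17/56) × (47/56) × (8/56) ≈ 0.000212486
oats: (50/156) × (5/50) × (18/50) × (20/50) × (24/50) × (42/50) ≈ 0.00186092
P(wheat | x) = 0.00311926 / 0.005192666 ≈ 0.601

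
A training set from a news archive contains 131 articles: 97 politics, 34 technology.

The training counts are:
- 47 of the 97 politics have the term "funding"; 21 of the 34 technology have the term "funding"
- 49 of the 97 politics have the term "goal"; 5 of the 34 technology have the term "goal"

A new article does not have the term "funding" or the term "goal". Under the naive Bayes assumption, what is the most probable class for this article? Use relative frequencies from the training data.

politics: (97/131) × (50/97) × (48/97) ≈ 0.188872
technology: (34/131) × (13/34) × (29/34) ≈ 0.084643
Highest score → politics.

politics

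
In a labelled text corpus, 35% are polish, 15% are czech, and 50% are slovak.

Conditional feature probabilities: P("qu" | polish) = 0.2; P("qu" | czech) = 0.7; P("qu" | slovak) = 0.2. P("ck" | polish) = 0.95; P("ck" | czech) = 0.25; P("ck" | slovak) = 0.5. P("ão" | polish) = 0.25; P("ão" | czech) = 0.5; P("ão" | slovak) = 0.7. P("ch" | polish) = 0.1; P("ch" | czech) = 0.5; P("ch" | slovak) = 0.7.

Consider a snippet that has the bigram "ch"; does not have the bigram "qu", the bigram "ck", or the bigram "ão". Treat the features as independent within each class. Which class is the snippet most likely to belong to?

polish: 0.35 × (1−0.2) × (1−0.95) × (1−0.25) × 0.1 = 0.00105
czech: 0.15 × (1−0.7) × (1−0.25) × (1−0.5) × 0.5 = 0.0084375
slovak: 0.5 × (1−0.2) × (1−0.5) × (1−0.7) × 0.7 = 0.042
Highest score → slovak.

slovak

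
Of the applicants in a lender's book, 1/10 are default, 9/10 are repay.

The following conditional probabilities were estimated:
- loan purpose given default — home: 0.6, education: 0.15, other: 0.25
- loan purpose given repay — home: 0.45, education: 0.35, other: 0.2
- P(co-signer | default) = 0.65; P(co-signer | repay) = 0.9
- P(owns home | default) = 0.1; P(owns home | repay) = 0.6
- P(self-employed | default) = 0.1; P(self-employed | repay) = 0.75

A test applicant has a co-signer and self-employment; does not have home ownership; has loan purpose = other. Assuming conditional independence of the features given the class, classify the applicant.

default: 0.1 × 0.25 × 0.65 × (1−0.1) × 0.1 = 0.0014625
repay: 0.9 × 0.2 × 0.9 × (1−0.6) × 0.75 = 0.0486
Highest score → repay.

repay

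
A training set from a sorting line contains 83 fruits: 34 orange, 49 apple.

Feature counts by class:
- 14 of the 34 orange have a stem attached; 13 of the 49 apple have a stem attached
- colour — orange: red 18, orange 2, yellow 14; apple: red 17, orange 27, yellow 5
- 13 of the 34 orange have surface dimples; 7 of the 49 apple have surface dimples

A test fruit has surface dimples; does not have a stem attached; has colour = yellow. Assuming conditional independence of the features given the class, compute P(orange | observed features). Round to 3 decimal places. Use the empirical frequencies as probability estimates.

0.857

orange: (34/83) × (20/34) × (14/34) × (13/34) ≈ 0.0379372
apple: (49/83) × (36/49) × (5/49) × (7/49) ≈ 0.00632267
P(orange | x) = 0.0379372 / 0.04425987 ≈ 0.857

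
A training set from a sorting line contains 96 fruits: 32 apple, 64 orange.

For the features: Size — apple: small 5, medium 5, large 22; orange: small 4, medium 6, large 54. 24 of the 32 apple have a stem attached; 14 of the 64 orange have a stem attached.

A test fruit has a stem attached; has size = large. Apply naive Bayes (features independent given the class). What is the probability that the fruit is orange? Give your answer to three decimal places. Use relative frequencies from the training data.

apple: (32/96) × (22/32) × (24/32) = 0.171875
orange: (64/96) × (54/64) × (14/64) = 0.123046875
P(orange | x) = 0.123046875 / 0.294921875 ≈ 0.417

0.417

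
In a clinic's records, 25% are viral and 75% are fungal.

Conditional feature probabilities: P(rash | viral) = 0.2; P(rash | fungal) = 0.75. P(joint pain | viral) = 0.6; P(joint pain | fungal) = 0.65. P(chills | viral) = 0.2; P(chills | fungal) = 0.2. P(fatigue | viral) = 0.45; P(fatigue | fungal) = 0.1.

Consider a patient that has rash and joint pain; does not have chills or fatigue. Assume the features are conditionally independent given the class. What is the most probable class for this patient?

fungal

viral: 0.25 × 0.2 × 0.6 × (1−0.2) × (1−0.45) = 0.0132
fungal: 0.75 × 0.75 × 0.65 × (1−0.2) × (1−0.1) = 0.26325
Highest score → fungal.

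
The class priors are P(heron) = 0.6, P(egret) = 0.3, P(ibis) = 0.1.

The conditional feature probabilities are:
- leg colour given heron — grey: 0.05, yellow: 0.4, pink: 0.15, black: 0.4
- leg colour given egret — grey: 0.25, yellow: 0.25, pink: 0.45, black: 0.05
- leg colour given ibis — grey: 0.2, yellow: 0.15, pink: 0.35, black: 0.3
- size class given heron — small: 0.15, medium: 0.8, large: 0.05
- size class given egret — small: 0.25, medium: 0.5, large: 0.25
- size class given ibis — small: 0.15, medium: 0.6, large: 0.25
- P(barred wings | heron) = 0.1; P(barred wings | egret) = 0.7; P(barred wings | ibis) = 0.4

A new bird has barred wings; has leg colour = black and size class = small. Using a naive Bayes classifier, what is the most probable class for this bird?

heron: 0.6 × 0.4 × 0.15 × 0.1 = 0.0036
egret: 0.3 × 0.05 × 0.25 × 0.7 = 0.002625
ibis: 0.1 × 0.3 × 0.15 × 0.4 = 0.0018
Highest score → heron.

heron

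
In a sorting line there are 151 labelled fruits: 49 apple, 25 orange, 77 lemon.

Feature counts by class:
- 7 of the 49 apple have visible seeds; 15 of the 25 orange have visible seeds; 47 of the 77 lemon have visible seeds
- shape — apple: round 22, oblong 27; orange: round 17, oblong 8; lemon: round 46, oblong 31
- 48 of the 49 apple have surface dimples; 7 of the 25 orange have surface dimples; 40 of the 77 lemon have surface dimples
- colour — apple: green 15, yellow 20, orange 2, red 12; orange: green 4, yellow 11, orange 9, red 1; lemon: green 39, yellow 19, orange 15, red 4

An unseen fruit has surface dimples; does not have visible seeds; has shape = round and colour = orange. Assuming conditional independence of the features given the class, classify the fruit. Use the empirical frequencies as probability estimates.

apple: (49/151) × (42/49) × (22/49) × (48/49) × (2/49) ≈ 0.00499319
orange: (25/151) × (10/25) × (17/25) × (7/25) × (9/25) ≈ 0.00453934
lemon: (77/151) × (30/77) × (46/77) × (40/77) × (15/77) ≈ 0.0120111
Highest score → lemon.

lemon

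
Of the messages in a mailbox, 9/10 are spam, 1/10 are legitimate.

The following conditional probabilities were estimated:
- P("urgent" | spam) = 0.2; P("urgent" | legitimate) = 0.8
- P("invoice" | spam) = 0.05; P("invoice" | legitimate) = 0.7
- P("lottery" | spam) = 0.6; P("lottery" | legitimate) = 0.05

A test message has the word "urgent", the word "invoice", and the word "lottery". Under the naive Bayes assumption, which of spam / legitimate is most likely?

spam

spam: 0.9 × 0.2 × 0.05 × 0.6 = 0.0054
legitimate: 0.1 × 0.8 × 0.7 × 0.05 = 0.0028
Highest score → spam.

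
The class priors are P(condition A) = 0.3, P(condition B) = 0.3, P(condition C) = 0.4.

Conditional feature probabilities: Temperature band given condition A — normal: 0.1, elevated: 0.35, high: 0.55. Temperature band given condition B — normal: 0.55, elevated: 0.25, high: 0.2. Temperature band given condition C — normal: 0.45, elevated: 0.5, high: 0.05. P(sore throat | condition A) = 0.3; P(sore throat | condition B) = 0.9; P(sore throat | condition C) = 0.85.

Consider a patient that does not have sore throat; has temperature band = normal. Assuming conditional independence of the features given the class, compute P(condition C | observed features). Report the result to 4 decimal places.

0.4186

condition A: 0.3 × 0.1 × (1−0.3) = 0.021
condition B: 0.3 × 0.55 × (1−0.9) = 0.0165
condition C: 0.4 × 0.45 × (1−0.85) = 0.027
P(condition C | x) = 0.027 / 0.0645 ≈ 0.4186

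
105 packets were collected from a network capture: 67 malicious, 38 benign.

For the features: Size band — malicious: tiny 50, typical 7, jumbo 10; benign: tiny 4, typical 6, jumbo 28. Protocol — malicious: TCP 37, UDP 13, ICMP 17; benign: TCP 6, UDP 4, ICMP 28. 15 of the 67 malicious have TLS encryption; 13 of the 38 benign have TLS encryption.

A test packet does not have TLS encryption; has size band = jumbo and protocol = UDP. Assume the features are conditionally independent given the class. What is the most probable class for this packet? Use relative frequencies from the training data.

malicious: (67/105) × (10/67) × (13/67) × (52/67) ≈ 0.0143419
benign: (38/105) × (28/38) × (4/38) × (25/38) ≈ 0.0184672
Highest score → benign.

benign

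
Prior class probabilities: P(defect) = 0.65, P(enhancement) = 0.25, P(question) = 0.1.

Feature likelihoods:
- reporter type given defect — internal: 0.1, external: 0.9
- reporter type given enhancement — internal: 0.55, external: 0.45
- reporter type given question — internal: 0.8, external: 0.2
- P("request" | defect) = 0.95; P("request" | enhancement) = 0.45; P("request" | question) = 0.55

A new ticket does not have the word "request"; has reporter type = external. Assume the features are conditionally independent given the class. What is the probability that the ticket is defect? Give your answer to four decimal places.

defect: 0.65 × 0.9 × (1−0.95) = 0.02925
enhancement: 0.25 × 0.45 × (1−0.45) = 0.061875
question: 0.1 × 0.2 × (1−0.55) = 0.009
P(defect | x) = 0.02925 / 0.100125 ≈ 0.2921

0.2921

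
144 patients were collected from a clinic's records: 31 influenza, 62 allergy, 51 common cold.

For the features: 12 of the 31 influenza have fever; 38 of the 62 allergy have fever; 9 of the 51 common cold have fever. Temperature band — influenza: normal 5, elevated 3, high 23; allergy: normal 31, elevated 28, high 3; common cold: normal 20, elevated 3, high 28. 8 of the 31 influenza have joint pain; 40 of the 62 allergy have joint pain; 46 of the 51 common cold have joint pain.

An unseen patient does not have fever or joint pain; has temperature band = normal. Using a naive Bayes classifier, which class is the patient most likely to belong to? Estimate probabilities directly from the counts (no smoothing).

influenza: (31/144) × (19/31) × (5/31) × (23/31) ≈ 0.0157894
allergy: (62/144) × (24/62) × (31/62) × (22/62) ≈ 0.0295699
common cold: (51/144) × (42/51) × (20/51) × (5/51) ≈ 0.0112136
Highest score → allergy.

allergy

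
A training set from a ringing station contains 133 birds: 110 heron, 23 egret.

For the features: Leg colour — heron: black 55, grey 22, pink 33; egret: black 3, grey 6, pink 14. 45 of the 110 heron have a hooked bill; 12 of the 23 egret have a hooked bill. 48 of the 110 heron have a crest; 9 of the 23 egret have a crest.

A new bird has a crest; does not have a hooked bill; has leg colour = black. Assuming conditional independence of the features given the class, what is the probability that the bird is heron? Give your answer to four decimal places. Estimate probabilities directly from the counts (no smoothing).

0.9619

heron: (110/133) × (55/110) × (65/110) × (48/110) ≈ 0.10663
egret: (23/133) × (3/23) × (11/23) × (9/23) ≈ 0.00422133
P(heron | x) = 0.10663 / 0.11085133 ≈ 0.9619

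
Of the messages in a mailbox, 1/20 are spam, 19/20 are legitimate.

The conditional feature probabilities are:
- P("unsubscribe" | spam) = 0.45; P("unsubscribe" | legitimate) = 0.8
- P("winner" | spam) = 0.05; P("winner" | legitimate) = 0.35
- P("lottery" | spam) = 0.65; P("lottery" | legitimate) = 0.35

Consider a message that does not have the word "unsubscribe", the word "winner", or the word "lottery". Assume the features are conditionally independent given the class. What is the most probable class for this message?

spam: 0.05 × (1−0.45) × (1−0.05) × (1−0.65) = 0.00914375
legitimate: 0.95 × (1−0.8) × (1−0.35) × (1−0.35) = 0.080275
Highest score → legitimate.

legitimate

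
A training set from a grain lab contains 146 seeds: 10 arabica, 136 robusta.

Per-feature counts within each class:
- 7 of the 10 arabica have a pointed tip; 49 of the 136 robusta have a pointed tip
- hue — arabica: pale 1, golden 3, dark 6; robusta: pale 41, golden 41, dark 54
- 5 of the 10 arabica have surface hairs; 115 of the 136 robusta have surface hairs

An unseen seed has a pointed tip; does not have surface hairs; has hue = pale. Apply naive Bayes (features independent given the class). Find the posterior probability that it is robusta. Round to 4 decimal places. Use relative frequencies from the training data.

0.8670

arabica: (10/146) × (7/10) × (1/10) × (5/10) ≈ 0.00239726
robusta: (136/146) × (49/136) × (41/136) × (21/136) ≈ 0.0156231
P(robusta | x) = 0.0156231 / 0.01802036 ≈ 0.8670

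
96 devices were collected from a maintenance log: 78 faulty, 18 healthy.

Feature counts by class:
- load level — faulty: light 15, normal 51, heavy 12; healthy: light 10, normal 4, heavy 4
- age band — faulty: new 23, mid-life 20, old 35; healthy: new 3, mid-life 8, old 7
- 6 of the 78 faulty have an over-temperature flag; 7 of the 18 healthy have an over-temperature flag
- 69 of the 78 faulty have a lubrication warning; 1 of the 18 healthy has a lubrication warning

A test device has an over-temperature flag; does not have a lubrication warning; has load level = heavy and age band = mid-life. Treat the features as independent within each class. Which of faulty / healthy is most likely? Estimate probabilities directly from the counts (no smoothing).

healthy

faulty: (78/96) × (12/78) × (20/78) × (6/78) × (9/78) ≈ 0.000284479
healthy: (18/96) × (4/18) × (8/18) × (7/18) × (17/18) ≈ 0.00680155
Highest score → healthy.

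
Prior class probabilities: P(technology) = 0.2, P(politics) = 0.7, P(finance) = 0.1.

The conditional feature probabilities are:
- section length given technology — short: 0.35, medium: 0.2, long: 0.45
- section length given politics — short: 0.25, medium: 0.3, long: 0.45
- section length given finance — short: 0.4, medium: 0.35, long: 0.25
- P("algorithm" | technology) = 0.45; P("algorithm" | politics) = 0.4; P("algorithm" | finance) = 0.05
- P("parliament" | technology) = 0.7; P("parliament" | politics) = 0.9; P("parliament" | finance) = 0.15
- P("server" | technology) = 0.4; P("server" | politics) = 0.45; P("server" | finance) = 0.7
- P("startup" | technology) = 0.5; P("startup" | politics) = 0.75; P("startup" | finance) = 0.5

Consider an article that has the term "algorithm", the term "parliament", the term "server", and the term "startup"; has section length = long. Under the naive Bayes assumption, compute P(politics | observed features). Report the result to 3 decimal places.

technology: 0.2 × 0.45 × 0.45 × 0.7 × 0.4 × 0.5 = 0.00567
politics: 0.7 × 0.45 × 0.4 × 0.9 × 0.45 × 0.75 = 0.0382725
finance: 0.1 × 0.25 × 0.05 × 0.15 × 0.7 × 0.5 = 0.000065625
P(politics | x) = 0.0382725 / 0.044008125 ≈ 0.870

0.870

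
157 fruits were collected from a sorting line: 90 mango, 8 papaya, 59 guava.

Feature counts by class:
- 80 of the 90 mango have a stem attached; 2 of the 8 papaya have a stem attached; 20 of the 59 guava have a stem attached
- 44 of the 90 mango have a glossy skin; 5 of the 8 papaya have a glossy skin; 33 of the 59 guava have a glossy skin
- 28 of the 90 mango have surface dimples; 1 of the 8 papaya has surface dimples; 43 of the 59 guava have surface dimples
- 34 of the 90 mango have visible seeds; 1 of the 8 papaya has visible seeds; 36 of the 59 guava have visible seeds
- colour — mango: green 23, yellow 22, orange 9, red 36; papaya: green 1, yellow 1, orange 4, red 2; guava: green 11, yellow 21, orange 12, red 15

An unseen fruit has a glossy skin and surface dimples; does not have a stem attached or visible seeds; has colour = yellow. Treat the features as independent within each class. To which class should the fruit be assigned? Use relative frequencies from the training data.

mango: (90/157) × (10/90) × (44/90) × (28/90) × (56/90) × (22/90) ≈ 0.00147351
papaya: (8/157) × (6/8) × (5/8) × (1/8) × (7/8) × (1/8) ≈ 0.000326558
guava: (59/157) × (39/59) × (33/59) × (43/59) × (23/59) × (21/59) ≈ 0.0140503
Highest score → guava.

guava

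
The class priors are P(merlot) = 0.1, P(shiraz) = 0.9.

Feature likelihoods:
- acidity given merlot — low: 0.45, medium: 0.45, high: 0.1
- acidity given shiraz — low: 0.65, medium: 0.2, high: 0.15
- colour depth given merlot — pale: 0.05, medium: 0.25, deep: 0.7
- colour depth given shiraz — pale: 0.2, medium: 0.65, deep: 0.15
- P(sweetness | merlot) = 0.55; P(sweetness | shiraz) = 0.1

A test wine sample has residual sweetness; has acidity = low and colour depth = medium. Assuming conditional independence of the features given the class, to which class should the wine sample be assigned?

shiraz

merlot: 0.1 × 0.45 × 0.25 × 0.55 = 0.0061875
shiraz: 0.9 × 0.65 × 0.65 × 0.1 = 0.038025
Highest score → shiraz.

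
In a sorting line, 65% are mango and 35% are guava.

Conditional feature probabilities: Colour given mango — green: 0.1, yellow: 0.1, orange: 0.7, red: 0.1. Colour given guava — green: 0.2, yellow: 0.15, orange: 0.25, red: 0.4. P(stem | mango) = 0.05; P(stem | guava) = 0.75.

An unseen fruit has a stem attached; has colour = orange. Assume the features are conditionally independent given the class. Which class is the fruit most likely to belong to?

guava

mango: 0.65 × 0.7 × 0.05 = 0.02275
guava: 0.35 × 0.25 × 0.75 = 0.065625
Highest score → guava.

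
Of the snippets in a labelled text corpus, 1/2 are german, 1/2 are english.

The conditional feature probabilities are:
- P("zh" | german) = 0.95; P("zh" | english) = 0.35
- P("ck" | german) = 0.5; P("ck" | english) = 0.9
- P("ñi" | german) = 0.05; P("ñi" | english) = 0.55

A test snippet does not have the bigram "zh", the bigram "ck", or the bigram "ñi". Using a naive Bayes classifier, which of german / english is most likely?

german: 0.5 × (1−0.95) × (1−0.5) × (1−0.05) = 0.011875
english: 0.5 × (1−0.35) × (1−0.9) × (1−0.55) = 0.014625
Highest score → english.

english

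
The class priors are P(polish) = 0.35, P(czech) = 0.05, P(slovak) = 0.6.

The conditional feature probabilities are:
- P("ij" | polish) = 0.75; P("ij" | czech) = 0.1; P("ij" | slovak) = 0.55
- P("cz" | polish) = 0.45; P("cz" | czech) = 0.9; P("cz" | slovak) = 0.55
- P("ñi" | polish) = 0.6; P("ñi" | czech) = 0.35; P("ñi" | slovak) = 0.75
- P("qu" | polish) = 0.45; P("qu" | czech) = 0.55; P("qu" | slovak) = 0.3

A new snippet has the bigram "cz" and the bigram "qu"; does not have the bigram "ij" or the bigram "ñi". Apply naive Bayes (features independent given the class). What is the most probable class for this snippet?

polish: 0.35 × (1−0.75) × 0.45 × (1−0.6) × 0.45 = 0.0070875
czech: 0.05 × (1−0.1) × 0.9 × (1−0.35) × 0.55 = 0.01447875
slovak: 0.6 × (1−0.55) × 0.55 × (1−0.75) × 0.3 = 0.0111375
Highest score → czech.

czech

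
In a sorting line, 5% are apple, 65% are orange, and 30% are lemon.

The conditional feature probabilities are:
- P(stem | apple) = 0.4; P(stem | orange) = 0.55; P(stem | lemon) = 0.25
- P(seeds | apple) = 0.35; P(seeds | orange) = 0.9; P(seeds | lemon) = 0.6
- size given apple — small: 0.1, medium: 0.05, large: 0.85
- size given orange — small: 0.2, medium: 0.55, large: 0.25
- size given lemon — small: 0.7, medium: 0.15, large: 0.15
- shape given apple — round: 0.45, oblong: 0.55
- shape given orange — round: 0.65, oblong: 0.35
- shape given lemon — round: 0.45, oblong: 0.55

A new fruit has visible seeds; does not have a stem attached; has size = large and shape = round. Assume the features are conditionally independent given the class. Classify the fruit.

apple: 0.05 × (1−0.4) × 0.35 × 0.85 × 0.45 = 0.00401625
orange: 0.65 × (1−0.55) × 0.9 × 0.25 × 0.65 = 0.042778125
lemon: 0.3 × (1−0.25) × 0.6 × 0.15 × 0.45 = 0.0091125
Highest score → orange.

orange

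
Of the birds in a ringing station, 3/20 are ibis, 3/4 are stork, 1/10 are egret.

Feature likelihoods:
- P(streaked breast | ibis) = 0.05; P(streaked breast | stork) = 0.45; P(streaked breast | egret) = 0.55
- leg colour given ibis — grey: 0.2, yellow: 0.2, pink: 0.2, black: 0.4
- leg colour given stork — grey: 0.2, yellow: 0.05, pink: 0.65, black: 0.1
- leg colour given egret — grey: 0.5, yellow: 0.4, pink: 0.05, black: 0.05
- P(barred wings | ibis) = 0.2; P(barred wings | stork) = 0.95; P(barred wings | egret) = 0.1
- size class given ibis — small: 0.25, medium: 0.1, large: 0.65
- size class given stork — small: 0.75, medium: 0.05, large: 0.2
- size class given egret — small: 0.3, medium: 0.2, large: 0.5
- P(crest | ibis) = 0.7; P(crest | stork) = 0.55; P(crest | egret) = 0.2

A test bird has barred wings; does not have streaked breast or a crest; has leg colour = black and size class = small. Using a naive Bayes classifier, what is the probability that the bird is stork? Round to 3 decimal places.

0.936

ibis: 0.15 × (1−0.05) × 0.4 × 0.2 × 0.25 × (1−0.7) = 0.000855
stork: 0.75 × (1−0.45) × 0.1 × 0.95 × 0.75 × (1−0.55) = 0.01322578125
egret: 0.1 × (1−0.55) × 0.05 × 0.1 × 0.3 × (1−0.2) = 0.000054
P(stork | x) = 0.01322578125 / 0.01413478125 ≈ 0.936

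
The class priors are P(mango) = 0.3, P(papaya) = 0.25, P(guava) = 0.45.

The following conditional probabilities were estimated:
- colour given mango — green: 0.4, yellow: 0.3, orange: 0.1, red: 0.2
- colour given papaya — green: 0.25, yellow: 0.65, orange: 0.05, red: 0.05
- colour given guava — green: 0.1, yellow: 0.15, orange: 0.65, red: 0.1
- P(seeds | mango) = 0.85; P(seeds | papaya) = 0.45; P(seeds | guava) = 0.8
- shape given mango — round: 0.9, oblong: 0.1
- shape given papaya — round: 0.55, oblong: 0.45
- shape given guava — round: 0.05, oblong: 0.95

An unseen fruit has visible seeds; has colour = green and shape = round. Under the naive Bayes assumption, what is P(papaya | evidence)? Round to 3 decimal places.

mango: 0.3 × 0.4 × 0.85 × 0.9 = 0.0918
papaya: 0.25 × 0.25 × 0.45 × 0.55 = 0.01546875
guava: 0.45 × 0.1 × 0.8 × 0.05 = 0.0018
P(papaya | x) = 0.01546875 / 0.10906875 ≈ 0.142

0.142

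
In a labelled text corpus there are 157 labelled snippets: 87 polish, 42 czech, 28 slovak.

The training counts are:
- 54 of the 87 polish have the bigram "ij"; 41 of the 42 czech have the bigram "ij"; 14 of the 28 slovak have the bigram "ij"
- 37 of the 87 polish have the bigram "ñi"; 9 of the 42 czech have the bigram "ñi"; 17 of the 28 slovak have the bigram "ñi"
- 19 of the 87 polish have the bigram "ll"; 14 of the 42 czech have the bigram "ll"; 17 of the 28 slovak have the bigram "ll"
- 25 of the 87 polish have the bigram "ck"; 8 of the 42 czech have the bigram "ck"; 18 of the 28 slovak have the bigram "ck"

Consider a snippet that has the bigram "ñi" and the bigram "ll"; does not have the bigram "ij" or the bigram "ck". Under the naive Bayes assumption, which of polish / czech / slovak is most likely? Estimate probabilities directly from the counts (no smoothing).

polish

polish: (87/157) × (33/87) × (37/87) × (19/87) × (62/87) ≈ 0.0139124
czech: (42/157) × (1/42) × (9/42) × (14/42) × (34/42) ≈ 0.0003683
slovak: (28/157) × (14/28) × (17/28) × (17/28) × (10/28) ≈ 0.0117396
Highest score → polish.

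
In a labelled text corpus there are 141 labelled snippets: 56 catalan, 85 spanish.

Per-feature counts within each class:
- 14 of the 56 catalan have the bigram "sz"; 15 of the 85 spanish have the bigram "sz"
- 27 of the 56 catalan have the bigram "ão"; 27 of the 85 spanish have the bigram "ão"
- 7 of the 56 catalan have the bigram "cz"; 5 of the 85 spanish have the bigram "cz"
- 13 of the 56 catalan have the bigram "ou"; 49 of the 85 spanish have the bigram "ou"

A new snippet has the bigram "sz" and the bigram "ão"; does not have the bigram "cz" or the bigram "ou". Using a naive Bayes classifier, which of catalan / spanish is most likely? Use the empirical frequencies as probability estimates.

catalan: (56/141) × (14/56) × (27/56) × (49/56) × (43/56) ≈ 0.0321642
spanish: (85/141) × (15/85) × (27/85) × (80/85) × (36/85) ≈ 0.0134701
Highest score → catalan.

catalan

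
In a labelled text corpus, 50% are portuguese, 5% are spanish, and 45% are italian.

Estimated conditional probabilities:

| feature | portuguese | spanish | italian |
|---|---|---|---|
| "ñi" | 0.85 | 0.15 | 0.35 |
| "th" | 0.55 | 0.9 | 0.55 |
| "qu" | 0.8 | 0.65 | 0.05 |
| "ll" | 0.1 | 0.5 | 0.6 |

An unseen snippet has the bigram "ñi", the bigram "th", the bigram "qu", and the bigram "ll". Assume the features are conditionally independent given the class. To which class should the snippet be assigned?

portuguese

portuguese: 0.5 × 0.85 × 0.55 × 0.8 × 0.1 = 0.0187
spanish: 0.05 × 0.15 × 0.9 × 0.65 × 0.5 = 0.00219375
italian: 0.45 × 0.35 × 0.55 × 0.05 × 0.6 = 0.00259875
Highest score → portuguese.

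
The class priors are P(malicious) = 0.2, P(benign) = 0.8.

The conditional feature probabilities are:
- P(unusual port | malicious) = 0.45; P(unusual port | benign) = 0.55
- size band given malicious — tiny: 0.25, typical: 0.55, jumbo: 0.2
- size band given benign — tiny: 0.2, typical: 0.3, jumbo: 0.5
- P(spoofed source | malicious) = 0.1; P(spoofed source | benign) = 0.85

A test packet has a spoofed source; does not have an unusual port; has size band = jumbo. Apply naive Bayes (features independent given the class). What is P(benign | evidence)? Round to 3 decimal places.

0.986

malicious: 0.2 × (1−0.45) × 0.2 × 0.1 = 0.0022
benign: 0.8 × (1−0.55) × 0.5 × 0.85 = 0.153
P(benign | x) = 0.153 / 0.1552 ≈ 0.986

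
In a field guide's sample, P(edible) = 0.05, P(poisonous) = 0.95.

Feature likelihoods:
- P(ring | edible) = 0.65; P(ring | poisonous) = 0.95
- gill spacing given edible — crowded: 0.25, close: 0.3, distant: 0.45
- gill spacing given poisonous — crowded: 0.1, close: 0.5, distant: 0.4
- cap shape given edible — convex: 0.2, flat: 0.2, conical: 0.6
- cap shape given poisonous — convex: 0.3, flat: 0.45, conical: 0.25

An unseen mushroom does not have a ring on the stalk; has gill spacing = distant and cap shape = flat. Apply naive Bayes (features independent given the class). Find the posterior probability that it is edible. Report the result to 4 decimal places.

edible: 0.05 × (1−0.65) × 0.45 × 0.2 = 0.001575
poisonous: 0.95 × (1−0.95) × 0.4 × 0.45 = 0.00855
P(edible | x) = 0.001575 / 0.010125 ≈ 0.1556

0.1556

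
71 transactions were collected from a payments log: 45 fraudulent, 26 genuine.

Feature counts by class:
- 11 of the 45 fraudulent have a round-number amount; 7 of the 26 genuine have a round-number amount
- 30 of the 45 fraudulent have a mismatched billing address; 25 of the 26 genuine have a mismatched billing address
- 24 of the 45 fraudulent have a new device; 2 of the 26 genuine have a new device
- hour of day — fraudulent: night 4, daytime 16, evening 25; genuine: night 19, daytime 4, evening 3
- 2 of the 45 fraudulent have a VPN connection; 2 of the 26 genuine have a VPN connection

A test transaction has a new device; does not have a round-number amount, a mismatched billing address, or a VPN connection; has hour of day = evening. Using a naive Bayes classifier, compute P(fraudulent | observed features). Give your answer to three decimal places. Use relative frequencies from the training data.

0.998

fraudulent: (45/71) × (34/45) × (15/45) × (24/45) × (25/45) × (43/45) ≈ 0.0451941
genuine: (26/71) × (19/26) × (1/26) × (2/26) × (3/26) × (24/26) ≈ 0.0000843266
P(fraudulent | x) = 0.0451941 / 0.0452784266 ≈ 0.998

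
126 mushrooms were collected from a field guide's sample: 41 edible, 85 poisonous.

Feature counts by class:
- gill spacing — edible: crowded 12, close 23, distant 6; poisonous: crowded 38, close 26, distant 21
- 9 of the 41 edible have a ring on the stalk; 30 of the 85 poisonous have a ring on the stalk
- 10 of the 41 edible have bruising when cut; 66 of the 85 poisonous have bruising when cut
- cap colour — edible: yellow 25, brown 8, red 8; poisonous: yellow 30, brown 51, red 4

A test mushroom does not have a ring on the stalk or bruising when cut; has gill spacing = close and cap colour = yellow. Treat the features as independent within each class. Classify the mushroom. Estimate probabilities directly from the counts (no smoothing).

edible

edible: (41/126) × (23/41) × (32/41) × (31/41) × (25/41) ≈ 0.0656837
poisonous: (85/126) × (26/85) × (55/85) × (19/85) × (30/85) ≈ 0.0105338
Highest score → edible.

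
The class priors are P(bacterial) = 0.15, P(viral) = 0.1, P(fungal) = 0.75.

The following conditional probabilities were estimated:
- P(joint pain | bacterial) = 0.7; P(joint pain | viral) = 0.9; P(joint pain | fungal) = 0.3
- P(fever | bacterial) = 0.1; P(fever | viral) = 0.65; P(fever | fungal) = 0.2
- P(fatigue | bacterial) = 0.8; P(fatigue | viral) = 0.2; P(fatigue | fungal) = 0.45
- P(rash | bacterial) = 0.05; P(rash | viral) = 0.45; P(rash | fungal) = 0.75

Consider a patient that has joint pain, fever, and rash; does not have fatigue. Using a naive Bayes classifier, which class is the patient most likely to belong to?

bacterial: 0.15 × 0.7 × 0.1 × (1−0.8) × 0.05 = 0.000105
viral: 0.1 × 0.9 × 0.65 × (1−0.2) × 0.45 = 0.02106
fungal: 0.75 × 0.3 × 0.2 × (1−0.45) × 0.75 = 0.0185625
Highest score → viral.

viral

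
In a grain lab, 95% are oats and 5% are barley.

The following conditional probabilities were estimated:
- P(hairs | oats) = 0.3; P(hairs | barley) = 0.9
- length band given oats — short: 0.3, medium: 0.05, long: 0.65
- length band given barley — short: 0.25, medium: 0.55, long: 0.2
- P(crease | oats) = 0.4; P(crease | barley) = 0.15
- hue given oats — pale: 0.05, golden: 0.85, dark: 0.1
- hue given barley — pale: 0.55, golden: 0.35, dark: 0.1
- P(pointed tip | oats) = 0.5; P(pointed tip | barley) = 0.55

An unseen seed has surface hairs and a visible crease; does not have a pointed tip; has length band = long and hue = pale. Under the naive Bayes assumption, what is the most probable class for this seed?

oats

oats: 0.95 × 0.3 × 0.65 × 0.4 × 0.05 × (1−0.5) = 0.0018525
barley: 0.05 × 0.9 × 0.2 × 0.15 × 0.55 × (1−0.55) = 0.000334125
Highest score → oats.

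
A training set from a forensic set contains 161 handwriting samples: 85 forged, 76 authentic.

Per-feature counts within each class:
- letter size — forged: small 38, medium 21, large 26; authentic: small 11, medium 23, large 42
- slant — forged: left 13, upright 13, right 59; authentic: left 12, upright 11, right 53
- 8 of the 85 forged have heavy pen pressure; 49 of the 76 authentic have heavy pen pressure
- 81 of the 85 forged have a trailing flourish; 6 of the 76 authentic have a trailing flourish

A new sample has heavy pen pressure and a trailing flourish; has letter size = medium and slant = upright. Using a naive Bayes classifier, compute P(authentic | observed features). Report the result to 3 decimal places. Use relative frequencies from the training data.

forged: (85/161) × (21/85) × (13/85) × (8/85) × (81/85) ≈ 0.00178918
authentic: (76/161) × (23/76) × (11/76) × (49/76) × (6/76) ≈ 0.00105245
P(authentic | x) = 0.00105245 / 0.00284163 ≈ 0.370

0.370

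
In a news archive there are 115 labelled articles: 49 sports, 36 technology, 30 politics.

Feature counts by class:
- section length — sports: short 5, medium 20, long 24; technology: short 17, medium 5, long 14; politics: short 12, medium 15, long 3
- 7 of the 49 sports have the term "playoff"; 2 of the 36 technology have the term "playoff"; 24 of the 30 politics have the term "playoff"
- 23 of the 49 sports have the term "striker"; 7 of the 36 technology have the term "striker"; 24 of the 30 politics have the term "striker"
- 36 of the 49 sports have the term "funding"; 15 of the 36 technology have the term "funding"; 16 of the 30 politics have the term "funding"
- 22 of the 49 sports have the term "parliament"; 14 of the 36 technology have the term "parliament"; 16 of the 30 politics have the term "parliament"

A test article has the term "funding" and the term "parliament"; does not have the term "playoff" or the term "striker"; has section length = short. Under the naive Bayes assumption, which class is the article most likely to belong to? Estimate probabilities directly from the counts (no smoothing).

technology

sports: (49/115) × (5/49) × (42/49) × (26/49) × (36/49) × (22/49) ≈ 0.00652282
technology: (36/115) × (17/36) × (34/36) × (29/36) × (15/36) × (14/36) ≈ 0.0182237
politics: (30/115) × (12/30) × (6/30) × (6/30) × (16/30) × (16/30) ≈ 0.00118725
Highest score → technology.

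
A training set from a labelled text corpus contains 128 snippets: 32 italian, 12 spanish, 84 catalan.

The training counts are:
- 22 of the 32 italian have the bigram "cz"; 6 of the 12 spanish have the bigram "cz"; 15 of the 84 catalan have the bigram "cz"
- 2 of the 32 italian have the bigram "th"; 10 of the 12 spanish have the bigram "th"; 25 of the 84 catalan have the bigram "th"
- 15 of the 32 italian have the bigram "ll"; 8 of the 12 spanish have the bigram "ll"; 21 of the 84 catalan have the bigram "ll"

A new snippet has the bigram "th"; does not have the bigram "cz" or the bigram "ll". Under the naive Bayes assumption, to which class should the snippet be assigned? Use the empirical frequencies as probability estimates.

catalan

italian: (32/128) × (10/32) × (2/32) × (17/32) = 0.002593994140625
spanish: (12/128) × (6/12) × (10/12) × (4/12) ≈ 0.0130208
catalan: (84/128) × (69/84) × (25/84) × (63/84) ≈ 0.120326
Highest score → catalan.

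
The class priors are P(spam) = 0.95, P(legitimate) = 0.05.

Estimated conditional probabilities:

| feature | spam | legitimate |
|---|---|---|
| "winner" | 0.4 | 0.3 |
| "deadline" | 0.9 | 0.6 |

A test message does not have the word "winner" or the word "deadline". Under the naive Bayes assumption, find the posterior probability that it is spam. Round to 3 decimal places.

spam: 0.95 × (1−0.4) × (1−0.9) = 0.057
legitimate: 0.05 × (1−0.3) × (1−0.6) = 0.014
P(spam | x) = 0.057 / 0.071 ≈ 0.803

0.803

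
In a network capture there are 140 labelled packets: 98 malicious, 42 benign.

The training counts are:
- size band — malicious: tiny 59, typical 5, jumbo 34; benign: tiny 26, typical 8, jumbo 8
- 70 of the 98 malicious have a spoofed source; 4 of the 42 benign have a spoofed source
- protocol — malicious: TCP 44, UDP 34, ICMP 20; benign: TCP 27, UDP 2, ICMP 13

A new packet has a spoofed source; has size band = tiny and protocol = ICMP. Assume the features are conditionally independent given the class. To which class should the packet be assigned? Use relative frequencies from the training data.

malicious: (98/140) × (59/98) × (70/98) × (20/98) ≈ 0.0614327
benign: (42/140) × (26/42) × (4/42) × (13/42) ≈ 0.00547457
Highest score → malicious.

malicious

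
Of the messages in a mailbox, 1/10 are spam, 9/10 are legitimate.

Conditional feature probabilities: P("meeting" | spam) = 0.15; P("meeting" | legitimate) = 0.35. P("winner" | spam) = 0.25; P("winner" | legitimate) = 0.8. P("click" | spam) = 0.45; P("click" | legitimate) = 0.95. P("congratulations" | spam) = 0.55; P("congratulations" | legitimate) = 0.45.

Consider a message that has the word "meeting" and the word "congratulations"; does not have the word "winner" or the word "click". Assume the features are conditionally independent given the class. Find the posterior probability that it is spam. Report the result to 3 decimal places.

spam: 0.1 × 0.15 × (1−0.25) × (1−0.45) × 0.55 = 0.003403125
legitimate: 0.9 × 0.35 × (1−0.8) × (1−0.95) × 0.45 = 0.0014175
P(spam | x) = 0.003403125 / 0.004820625 ≈ 0.706

0.706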